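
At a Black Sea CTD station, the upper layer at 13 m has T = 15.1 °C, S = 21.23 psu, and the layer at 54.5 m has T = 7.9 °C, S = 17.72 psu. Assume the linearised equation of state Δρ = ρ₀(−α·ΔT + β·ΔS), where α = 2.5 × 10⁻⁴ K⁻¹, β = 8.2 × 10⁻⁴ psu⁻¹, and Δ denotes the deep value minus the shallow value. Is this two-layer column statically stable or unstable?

ΔT = 7.9 − 15.1 = -7.2 K and ΔS = 17.72 − 21.23 = -3.51 psu (deep − shallow).
−αΔT = 1.80 × 10⁻³; βΔS = -2.8782 × 10⁻³; sum Δρ/ρ₀ = -1.0782 × 10⁻³.
Δρ/ρ₀ < 0, so Δρ < 0: deeper water is lighter → statically unstable; the column would overturn.

unstable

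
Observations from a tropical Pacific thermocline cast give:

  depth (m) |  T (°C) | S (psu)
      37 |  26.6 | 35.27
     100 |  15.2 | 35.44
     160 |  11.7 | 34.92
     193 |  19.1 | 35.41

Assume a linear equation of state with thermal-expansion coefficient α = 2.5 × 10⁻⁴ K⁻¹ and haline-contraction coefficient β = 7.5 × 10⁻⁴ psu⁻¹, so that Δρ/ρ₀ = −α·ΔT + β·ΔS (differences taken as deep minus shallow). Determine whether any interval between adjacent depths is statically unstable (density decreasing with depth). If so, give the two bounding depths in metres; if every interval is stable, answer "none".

Evaluate Δρ/ρ₀ = −αΔT + βΔS across each adjacent pair:
  37–100 m: −αΔT+βΔS = −(2.5 × 10⁻⁴)(-11.4)+(7.5 × 10⁻⁴)(+0.17) = 3.0 × 10⁻³ → stable
  100–160 m: −αΔT+βΔS = −(2.5 × 10⁻⁴)(-3.5)+(7.5 × 10⁻⁴)(-0.52) = 4.8 × 10⁻⁴ → stable
  160–193 m: −αΔT+βΔS = −(2.5 × 10⁻⁴)(+7.4)+(7.5 × 10⁻⁴)(+0.49) = -1.5 × 10⁻³ → UNSTABLE
The 160–193 m interval has Δρ < 0: lighter water underlies denser water.

160–193 m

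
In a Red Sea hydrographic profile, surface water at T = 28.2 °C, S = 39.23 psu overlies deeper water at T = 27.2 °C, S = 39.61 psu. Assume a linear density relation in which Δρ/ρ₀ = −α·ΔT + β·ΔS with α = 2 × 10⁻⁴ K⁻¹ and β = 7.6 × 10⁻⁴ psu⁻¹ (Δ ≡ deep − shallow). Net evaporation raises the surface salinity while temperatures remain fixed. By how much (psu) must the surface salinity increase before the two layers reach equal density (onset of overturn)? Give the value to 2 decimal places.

0.64 psu

Neutral buoyancy requires −α(T_deep − T_surf) + β(S_deep − S_surf′) = 0.
S_surf′ = S_deep − (α/β)·ΔT = 39.61 − (2 × 10⁻⁴/7.6 × 10⁻⁴)·(-1.0) = 39.8732 psu.
Increase required: 39.8732 − 39.23 = 0.6432 psu.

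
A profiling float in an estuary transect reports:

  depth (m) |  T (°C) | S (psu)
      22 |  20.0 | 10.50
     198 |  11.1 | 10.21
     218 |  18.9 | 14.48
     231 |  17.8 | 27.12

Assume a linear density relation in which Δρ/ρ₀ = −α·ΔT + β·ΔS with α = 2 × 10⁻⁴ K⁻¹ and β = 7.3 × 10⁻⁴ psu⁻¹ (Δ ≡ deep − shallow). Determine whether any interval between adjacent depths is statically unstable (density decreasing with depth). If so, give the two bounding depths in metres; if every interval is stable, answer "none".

Evaluate Δρ/ρ₀ = −αΔT + βΔS across each adjacent pair:
  22–198 m: −αΔT+βΔS = −(2 × 10⁻⁴)(-8.9)+(7.3 × 10⁻⁴)(-0.29) = 1.6 × 10⁻³ → stable
  198–218 m: −αΔT+βΔS = −(2 × 10⁻⁴)(+7.8)+(7.3 × 10⁻⁴)(+4.27) = 1.6 × 10⁻³ → stable
  218–231 m: −αΔT+βΔS = −(2 × 10⁻⁴)(-1.1)+(7.3 × 10⁻⁴)(+12.64) = 9.4 × 10⁻³ → stable
Every interval has Δρ > 0: the column is stably stratified throughout.

none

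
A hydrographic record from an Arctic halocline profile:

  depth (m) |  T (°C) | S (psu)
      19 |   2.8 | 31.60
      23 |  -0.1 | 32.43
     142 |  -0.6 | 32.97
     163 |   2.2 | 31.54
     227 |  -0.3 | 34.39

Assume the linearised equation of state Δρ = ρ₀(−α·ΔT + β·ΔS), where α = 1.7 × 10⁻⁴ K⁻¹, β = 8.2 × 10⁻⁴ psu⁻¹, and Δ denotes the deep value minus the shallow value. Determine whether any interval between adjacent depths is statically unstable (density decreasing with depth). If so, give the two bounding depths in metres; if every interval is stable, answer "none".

142–163 m

Evaluate Δρ/ρ₀ = −αΔT + βΔS across each adjacent pair:
  19–23 m: −αΔT+βΔS = −(1.7 × 10⁻⁴)(-2.9)+(8.2 × 10⁻⁴)(+0.83) = 1.2 × 10⁻³ → stable
  23–142 m: −αΔT+βΔS = −(1.7 × 10⁻⁴)(-0.5)+(8.2 × 10⁻⁴)(+0.54) = 5.3 × 10⁻⁴ → stable
  142–163 m: −αΔT+βΔS = −(1.7 × 10⁻⁴)(+2.8)+(8.2 × 10⁻⁴)(-1.43) = -1.6 × 10⁻³ → UNSTABLE
  163–227 m: −αΔT+βΔS = −(1.7 × 10⁻⁴)(-2.5)+(8.2 × 10⁻⁴)(+2.85) = 2.8 × 10⁻³ → stable
The 142–163 m interval has Δρ < 0: lighter water underlies denser water.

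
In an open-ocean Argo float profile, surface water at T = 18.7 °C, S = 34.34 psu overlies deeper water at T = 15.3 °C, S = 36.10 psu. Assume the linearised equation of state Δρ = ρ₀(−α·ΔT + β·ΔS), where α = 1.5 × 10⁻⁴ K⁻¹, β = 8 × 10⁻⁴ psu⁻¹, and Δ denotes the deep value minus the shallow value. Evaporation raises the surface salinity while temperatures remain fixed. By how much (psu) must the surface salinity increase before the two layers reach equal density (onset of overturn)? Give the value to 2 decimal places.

2.40 psu

Neutral buoyancy requires −α(T_deep − T_surf) + β(S_deep − S_surf′) = 0.
S_surf′ = S_deep − (α/β)·ΔT = 36.10 − (1.5 × 10⁻⁴/8 × 10⁻⁴)·(-3.4) = 36.7375 psu.
Increase required: 36.7375 − 34.34 = 2.3975 psu.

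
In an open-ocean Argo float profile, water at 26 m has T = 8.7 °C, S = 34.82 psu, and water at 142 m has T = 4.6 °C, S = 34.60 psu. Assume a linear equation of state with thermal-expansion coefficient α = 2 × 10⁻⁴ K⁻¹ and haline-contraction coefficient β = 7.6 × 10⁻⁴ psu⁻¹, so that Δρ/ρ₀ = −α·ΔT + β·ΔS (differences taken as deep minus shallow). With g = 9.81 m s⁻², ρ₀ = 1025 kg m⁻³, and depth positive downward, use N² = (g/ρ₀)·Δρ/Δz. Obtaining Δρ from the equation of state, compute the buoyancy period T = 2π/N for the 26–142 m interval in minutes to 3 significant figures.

14.1 min

ΔT = -4.1 K, ΔS = -0.22 psu (deep − shallow).
Δρ/ρ₀ = −αΔT + βΔS = 8.20 × 10⁻⁴ − 1.672 × 10⁻⁴ = 6.528 × 10⁻⁴, so Δρ ≈ 0.6691 kg m⁻³.
N² = (g/ρ₀)·Δρ/Δz = g·(Δρ/ρ₀)/Δz = 9.81 × 6.528 × 10⁻⁴ / 116 = 5.5207 × 10⁻⁵ s⁻².
N = √(5.5207 × 10⁻⁵) = 7.4301 × 10⁻³ rad s⁻¹ → T = 2π/N = 845.64 s = 14.094 min ≈ 14.1 min.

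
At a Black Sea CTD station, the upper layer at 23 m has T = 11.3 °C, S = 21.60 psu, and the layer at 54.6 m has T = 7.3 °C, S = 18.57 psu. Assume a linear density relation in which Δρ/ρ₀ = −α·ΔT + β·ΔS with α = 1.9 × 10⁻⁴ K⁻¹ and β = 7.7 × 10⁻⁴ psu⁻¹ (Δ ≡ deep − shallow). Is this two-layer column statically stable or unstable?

ΔT = 7.3 − 11.3 = -4.0 K and ΔS = 18.57 − 21.60 = -3.03 psu (deep − shallow).
−αΔT = 7.60 × 10⁻⁴; βΔS = -2.3331 × 10⁻³; sum Δρ/ρ₀ = -1.5731 × 10⁻³.
Δρ/ρ₀ < 0, so Δρ < 0: deeper water is lighter → statically unstable; the column would overturn.

unstable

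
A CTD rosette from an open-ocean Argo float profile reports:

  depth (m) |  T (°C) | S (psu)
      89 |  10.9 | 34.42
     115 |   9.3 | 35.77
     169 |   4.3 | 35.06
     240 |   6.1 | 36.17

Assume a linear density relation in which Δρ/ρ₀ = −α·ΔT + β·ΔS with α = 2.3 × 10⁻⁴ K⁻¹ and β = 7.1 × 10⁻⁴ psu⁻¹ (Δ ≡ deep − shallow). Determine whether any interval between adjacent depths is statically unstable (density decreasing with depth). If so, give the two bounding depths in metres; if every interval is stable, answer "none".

Evaluate Δρ/ρ₀ = −αΔT + βΔS across each adjacent pair:
  89–115 m: −αΔT+βΔS = −(2.3 × 10⁻⁴)(-1.6)+(7.1 × 10⁻⁴)(+1.35) = 1.3 × 10⁻³ → stable
  115–169 m: −αΔT+βΔS = −(2.3 × 10⁻⁴)(-5.0)+(7.1 × 10⁻⁴)(-0.71) = 6.5 × 10⁻⁴ → stable
  169–240 m: −αΔT+βΔS = −(2.3 × 10⁻⁴)(+1.8)+(7.1 × 10⁻⁴)(+1.11) = 3.7 × 10⁻⁴ → stable
Every interval has Δρ > 0: the column is stably stratified throughout.

none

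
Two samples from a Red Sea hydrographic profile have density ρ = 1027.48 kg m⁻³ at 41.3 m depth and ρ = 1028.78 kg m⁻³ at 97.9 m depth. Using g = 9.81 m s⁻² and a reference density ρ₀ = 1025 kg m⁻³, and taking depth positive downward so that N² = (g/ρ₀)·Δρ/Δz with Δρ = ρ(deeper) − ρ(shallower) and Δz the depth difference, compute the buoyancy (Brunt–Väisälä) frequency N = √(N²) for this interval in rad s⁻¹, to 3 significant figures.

0.0148 rad s⁻¹

Δρ = 1028.78 − 1027.48 = 1.30 kg m⁻³ over Δz = 97.9 − 41.3 = 56.6 m.
N² = (9.81/1025) × (1.30/56.6) = 2.1982 × 10⁻⁴ s⁻².
N = √(2.1982 × 10⁻⁴) = 0.014826 rad s⁻¹ ≈ 0.0148 rad s⁻¹.
N² > 0, so the interval is statically stable.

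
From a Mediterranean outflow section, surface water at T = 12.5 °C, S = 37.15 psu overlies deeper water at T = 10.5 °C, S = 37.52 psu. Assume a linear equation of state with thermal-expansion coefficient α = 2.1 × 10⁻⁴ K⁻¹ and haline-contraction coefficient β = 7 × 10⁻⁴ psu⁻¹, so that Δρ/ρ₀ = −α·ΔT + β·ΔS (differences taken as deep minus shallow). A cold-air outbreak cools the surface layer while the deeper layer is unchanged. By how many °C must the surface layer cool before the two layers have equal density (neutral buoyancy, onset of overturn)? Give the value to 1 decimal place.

3.2 °C

Neutral buoyancy requires Δρ = 0, i.e. −α(T_deep − T_surf′) + β(S_deep − S_surf) = 0.
T_surf′ = T_deep − (β/α)·ΔS = 10.5 − (7 × 10⁻⁴/2.1 × 10⁻⁴)·(+0.37) = 9.267 °C.
Cooling required: 12.5 − (9.267) = 3.233 °C.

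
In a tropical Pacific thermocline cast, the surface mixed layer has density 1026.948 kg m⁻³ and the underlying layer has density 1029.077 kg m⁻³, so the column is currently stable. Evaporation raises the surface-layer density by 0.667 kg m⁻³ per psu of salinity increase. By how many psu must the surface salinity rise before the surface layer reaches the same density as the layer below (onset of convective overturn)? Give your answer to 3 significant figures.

Density deficit of the surface layer: 1029.077 − 1026.948 = 2.129 kg m⁻³.
Required change = 2.129 / 0.667 = 3.19 psu.

3.19 psu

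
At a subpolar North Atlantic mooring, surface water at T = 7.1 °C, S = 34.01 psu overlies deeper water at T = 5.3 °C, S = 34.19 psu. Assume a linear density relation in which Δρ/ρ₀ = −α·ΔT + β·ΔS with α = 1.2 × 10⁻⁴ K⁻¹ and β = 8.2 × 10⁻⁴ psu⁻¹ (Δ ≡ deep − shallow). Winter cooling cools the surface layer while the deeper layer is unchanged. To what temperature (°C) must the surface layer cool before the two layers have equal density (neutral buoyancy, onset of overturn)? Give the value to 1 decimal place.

Neutral buoyancy requires Δρ = 0, i.e. −α(T_deep − T_surf′) + β(S_deep − S_surf) = 0.
T_surf′ = T_deep − (β/α)·ΔS = 5.3 − (8.2 × 10⁻⁴/1.2 × 10⁻⁴)·(+0.18) = 4.070 °C.
Cooling required: 7.1 − (4.070) = 3.030 °C.

4.1 °C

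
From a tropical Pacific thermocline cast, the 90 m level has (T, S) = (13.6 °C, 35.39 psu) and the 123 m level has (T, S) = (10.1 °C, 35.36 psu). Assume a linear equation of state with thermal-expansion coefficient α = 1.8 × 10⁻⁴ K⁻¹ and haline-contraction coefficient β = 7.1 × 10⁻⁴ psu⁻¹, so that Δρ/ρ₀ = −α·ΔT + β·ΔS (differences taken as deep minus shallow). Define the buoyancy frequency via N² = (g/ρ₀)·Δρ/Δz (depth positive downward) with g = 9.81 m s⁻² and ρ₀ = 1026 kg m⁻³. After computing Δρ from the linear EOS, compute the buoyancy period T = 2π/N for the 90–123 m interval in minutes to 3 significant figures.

7.78 min

ΔT = -3.5 K, ΔS = -0.03 psu (deep − shallow).
Δρ/ρ₀ = −αΔT + βΔS = 6.30 × 10⁻⁴ − 2.13 × 10⁻⁵ = 6.087 × 10⁻⁴, so Δρ ≈ 0.6245 kg m⁻³.
N² = (g/ρ₀)·Δρ/Δz = g·(Δρ/ρ₀)/Δz = 9.81 × 6.087 × 10⁻⁴ / 33 = 1.8095 × 10⁻⁴ s⁻².
N = √(1.8095 × 10⁻⁴) = 0.013452 rad s⁻¹ → T = 2π/N = 467.08 s = 7.7847 min ≈ 7.78 min.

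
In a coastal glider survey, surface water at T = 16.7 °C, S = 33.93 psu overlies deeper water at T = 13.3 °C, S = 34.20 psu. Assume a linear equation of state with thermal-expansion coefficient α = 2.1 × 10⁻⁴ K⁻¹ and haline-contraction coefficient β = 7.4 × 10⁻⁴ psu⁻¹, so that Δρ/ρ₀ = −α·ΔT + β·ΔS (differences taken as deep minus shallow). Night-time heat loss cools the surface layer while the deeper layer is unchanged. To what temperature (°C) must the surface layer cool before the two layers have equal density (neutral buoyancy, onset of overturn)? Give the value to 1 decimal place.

Neutral buoyancy requires Δρ = 0, i.e. −α(T_deep − T_surf′) + β(S_deep − S_surf) = 0.
T_surf′ = T_deep − (β/α)·ΔS = 13.3 − (7.4 × 10⁻⁴/2.1 × 10⁻⁴)·(+0.27) = 12.349 °C.
Cooling required: 16.7 − (12.349) = 4.351 °C.

12.3 °C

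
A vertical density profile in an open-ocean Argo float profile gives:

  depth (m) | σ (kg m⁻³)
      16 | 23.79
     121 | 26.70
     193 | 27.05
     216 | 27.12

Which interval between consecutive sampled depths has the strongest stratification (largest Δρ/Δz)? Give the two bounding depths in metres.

Compute the density gradient over each adjacent pair:
  16–121 m: Δρ/Δz = 2.91/105 = 0.028 kg m⁻⁴
  121–193 m: Δρ/Δz = 0.35/72 = 4.9 × 10⁻³ kg m⁻⁴
  193–216 m: Δρ/Δz = 0.07/23 = 3.0 × 10⁻³ kg m⁻⁴
The largest gradient is in the 16–121 m interval — the pycnocline.

16–121 m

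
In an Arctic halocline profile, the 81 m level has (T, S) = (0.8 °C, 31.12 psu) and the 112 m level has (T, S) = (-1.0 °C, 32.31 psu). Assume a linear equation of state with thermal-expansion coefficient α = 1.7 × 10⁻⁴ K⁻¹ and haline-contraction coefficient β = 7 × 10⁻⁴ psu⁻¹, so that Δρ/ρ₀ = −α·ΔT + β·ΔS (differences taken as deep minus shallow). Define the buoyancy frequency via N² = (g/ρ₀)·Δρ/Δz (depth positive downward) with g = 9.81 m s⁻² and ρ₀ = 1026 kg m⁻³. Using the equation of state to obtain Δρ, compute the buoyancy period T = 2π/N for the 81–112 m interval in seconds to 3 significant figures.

331 s

ΔT = -1.8 K, ΔS = +1.19 psu (deep − shallow).
Δρ/ρ₀ = −αΔT + βΔS = 3.06 × 10⁻⁴ + 8.33 × 10⁻⁴ = 1.139 × 10⁻³, so Δρ ≈ 1.169 kg m⁻³.
N² = (g/ρ₀)·Δρ/Δz = g·(Δρ/ρ₀)/Δz = 9.81 × 1.139 × 10⁻³ / 31 = 3.6044 × 10⁻⁴ s⁻².
N = √(3.6044 × 10⁻⁴) = 0.018985 rad s⁻¹ → T = 2π/N = 330.96 s ≈ 331 s.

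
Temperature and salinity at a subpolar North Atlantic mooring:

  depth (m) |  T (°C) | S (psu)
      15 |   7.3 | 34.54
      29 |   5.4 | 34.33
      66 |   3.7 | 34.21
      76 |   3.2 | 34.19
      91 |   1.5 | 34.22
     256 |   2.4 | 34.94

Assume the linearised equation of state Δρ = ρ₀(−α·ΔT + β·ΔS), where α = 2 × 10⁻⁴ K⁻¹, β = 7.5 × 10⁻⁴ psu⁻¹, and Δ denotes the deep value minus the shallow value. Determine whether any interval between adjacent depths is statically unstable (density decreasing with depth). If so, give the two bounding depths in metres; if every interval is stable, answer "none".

none

Evaluate Δρ/ρ₀ = −αΔT + βΔS across each adjacent pair:
  15–29 m: −αΔT+βΔS = −(2 × 10⁻⁴)(-1.9)+(7.5 × 10⁻⁴)(-0.21) = 2.2 × 10⁻⁴ → stable
  29–66 m: −αΔT+βΔS = −(2 × 10⁻⁴)(-1.7)+(7.5 × 10⁻⁴)(-0.12) = 2.5 × 10⁻⁴ → stable
  66–76 m: −αΔT+βΔS = −(2 × 10⁻⁴)(-0.5)+(7.5 × 10⁻⁴)(-0.02) = 8.5 × 10⁻⁵ → stable
  76–91 m: −αΔT+βΔS = −(2 × 10⁻⁴)(-1.7)+(7.5 × 10⁻⁴)(+0.03) = 3.6 × 10⁻⁴ → stable
  91–256 m: −αΔT+βΔS = −(2 × 10⁻⁴)(+0.9)+(7.5 × 10⁻⁴)(+0.72) = 3.6 × 10⁻⁴ → stable
Every interval has Δρ > 0: the column is stably stratified throughout.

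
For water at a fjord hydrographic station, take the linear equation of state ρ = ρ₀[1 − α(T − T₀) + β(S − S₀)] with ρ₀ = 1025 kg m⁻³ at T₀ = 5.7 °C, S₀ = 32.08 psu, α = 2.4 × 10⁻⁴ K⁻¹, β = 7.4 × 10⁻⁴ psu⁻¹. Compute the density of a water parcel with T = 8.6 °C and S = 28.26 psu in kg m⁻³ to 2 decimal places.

1021.39 kg m⁻³

T − T₀ = +2.9 K, S − S₀ = -3.82 psu.
Bracket = 1 − α·(+2.9) + β·(-3.82) = 1 + (-3.5228 × 10⁻³) = 0.9964772.
ρ = 1025 × 0.9964772 = 1021.39 kg m⁻³.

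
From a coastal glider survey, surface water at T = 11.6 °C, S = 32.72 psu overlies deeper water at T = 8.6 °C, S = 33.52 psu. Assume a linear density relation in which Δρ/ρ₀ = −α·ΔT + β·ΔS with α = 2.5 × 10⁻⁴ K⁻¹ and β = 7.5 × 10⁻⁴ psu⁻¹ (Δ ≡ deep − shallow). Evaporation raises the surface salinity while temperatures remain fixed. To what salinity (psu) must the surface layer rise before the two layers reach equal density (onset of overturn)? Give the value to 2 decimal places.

34.52 psu

Neutral buoyancy requires −α(T_deep − T_surf) + β(S_deep − S_surf′) = 0.
S_surf′ = S_deep − (α/β)·ΔT = 33.52 − (2.5 × 10⁻⁴/7.5 × 10⁻⁴)·(-3.0) = 34.5200 psu.
Increase required: 34.5200 − 32.72 = 1.8000 psu.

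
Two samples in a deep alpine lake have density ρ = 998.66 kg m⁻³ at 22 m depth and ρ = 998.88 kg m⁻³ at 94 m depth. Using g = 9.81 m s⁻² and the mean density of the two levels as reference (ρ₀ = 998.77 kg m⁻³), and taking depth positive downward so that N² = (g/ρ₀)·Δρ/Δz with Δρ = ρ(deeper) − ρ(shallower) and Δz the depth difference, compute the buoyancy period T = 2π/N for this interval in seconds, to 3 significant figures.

Δρ = 998.88 − 998.66 = 0.22 kg m⁻³ over Δz = 94 − 22 = 72 m.
N² = (9.81/998.77) × (0.22/72) = 3.0012 × 10⁻⁵ s⁻².
N = √(3.0012 × 10⁻⁵) = 5.4783 × 10⁻³ rad s⁻¹, so T = 2π/N = 1.1469 × 10³ s ≈ 1.15 × 10³ s.
Since Δρ > 0 the layer is stably stratified.

1.15 × 10³ s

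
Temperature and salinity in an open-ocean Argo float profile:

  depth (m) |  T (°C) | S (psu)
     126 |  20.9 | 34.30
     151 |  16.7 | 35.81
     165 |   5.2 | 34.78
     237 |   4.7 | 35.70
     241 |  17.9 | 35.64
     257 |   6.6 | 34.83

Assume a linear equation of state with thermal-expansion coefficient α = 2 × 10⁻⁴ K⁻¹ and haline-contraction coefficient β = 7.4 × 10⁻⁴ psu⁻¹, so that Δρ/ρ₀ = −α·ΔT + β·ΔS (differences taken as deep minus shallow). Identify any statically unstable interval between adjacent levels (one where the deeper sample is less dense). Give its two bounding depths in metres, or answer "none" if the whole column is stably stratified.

237–241 m

Evaluate Δρ/ρ₀ = −αΔT + βΔS across each adjacent pair:
  126–151 m: −αΔT+βΔS = −(2 × 10⁻⁴)(-4.2)+(7.4 × 10⁻⁴)(+1.51) = 2.0 × 10⁻³ → stable
  151–165 m: −αΔT+βΔS = −(2 × 10⁻⁴)(-11.5)+(7.4 × 10⁻⁴)(-1.03) = 1.5 × 10⁻³ → stable
  165–237 m: −αΔT+βΔS = −(2 × 10⁻⁴)(-0.5)+(7.4 × 10⁻⁴)(+0.92) = 7.8 × 10⁻⁴ → stable
  237–241 m: −αΔT+βΔS = −(2 × 10⁻⁴)(+13.2)+(7.4 × 10⁻⁴)(-0.06) = -2.7 × 10⁻³ → UNSTABLE
  241–257 m: −αΔT+βΔS = −(2 × 10⁻⁴)(-11.3)+(7.4 × 10⁻⁴)(-0.81) = 1.7 × 10⁻³ → stable
The 237–241 m interval has Δρ < 0: lighter water underlies denser water.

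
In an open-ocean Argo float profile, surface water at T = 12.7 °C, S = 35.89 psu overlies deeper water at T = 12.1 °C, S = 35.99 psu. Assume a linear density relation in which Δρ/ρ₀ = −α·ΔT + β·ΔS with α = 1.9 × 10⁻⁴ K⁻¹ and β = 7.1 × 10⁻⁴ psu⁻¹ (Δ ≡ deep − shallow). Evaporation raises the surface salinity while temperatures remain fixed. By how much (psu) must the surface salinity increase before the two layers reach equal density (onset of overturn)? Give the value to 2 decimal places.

Neutral buoyancy requires −α(T_deep − T_surf) + β(S_deep − S_surf′) = 0.
S_surf′ = S_deep − (α/β)·ΔT = 35.99 − (1.9 × 10⁻⁴/7.1 × 10⁻⁴)·(-0.6) = 36.1506 psu.
Increase required: 36.1506 − 35.89 = 0.2606 psu.

0.26 psu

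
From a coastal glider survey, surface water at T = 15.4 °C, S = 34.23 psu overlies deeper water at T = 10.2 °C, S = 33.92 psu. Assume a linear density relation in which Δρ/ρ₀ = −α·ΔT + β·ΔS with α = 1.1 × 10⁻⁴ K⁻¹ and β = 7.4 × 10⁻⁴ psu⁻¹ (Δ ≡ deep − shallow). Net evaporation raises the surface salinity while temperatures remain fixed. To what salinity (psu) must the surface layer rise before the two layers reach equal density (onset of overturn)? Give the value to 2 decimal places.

Neutral buoyancy requires −α(T_deep − T_surf) + β(S_deep − S_surf′) = 0.
S_surf′ = S_deep − (α/β)·ΔT = 33.92 − (1.1 × 10⁻⁴/7.4 × 10⁻⁴)·(-5.2) = 34.6930 psu.
Increase required: 34.6930 − 34.23 = 0.4630 psu.

34.69 psu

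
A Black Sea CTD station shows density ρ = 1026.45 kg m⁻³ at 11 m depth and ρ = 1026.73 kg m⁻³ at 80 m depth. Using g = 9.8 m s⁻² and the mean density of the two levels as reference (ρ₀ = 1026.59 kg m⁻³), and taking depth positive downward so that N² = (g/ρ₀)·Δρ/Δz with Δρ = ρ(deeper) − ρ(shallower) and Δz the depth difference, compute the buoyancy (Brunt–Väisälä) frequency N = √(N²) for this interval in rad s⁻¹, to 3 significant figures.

6.22 × 10⁻³ rad s⁻¹

Δρ = 1026.73 − 1026.45 = 0.28 kg m⁻³ over Δz = 80 − 11 = 69 m.
N² = (9.8/1026.59) × (0.28/69) = 3.8738 × 10⁻⁵ s⁻².
N = √(3.8738 × 10⁻⁵) = 6.2240 × 10⁻³ rad s⁻¹ ≈ 6.22 × 10⁻³ rad s⁻¹.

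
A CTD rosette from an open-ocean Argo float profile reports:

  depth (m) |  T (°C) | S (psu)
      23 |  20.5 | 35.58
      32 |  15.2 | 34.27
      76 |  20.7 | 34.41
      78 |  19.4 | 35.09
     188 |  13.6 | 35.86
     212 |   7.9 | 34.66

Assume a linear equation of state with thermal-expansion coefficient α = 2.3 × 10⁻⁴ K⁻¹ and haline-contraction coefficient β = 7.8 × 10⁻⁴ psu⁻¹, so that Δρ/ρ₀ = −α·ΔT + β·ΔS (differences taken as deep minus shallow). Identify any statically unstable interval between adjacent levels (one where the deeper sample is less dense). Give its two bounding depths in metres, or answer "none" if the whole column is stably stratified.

32–76 m

Evaluate Δρ/ρ₀ = −αΔT + βΔS across each adjacent pair:
  23–32 m: −αΔT+βΔS = −(2.3 × 10⁻⁴)(-5.3)+(7.8 × 10⁻⁴)(-1.31) = 2.0 × 10⁻⁴ → stable
  32–76 m: −αΔT+βΔS = −(2.3 × 10⁻⁴)(+5.5)+(7.8 × 10⁻⁴)(+0.14) = -1.2 × 10⁻³ → UNSTABLE
  76–78 m: −αΔT+βΔS = −(2.3 × 10⁻⁴)(-1.3)+(7.8 × 10⁻⁴)(+0.68) = 8.3 × 10⁻⁴ → stable
  78–188 m: −αΔT+βΔS = −(2.3 × 10⁻⁴)(-5.8)+(7.8 × 10⁻⁴)(+0.77) = 1.9 × 10⁻³ → stable
  188–212 m: −αΔT+βΔS = −(2.3 × 10⁻⁴)(-5.7)+(7.8 × 10⁻⁴)(-1.20) = 3.8 × 10⁻⁴ → stable
The 32–76 m interval has Δρ < 0: lighter water underlies denser water.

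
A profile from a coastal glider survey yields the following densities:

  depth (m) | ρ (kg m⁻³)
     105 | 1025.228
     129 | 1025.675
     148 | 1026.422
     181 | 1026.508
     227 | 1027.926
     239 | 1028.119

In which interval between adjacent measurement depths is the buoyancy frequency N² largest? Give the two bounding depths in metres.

Compute the density gradient over each adjacent pair:
  105–129 m: Δρ/Δz = 0.447/24 = 0.019 kg m⁻⁴
  129–148 m: Δρ/Δz = 0.747/19 = 0.039 kg m⁻⁴
  148–181 m: Δρ/Δz = 0.086/33 = 2.6 × 10⁻³ kg m⁻⁴
  181–227 m: Δρ/Δz = 1.418/46 = 0.031 kg m⁻⁴
  227–239 m: Δρ/Δz = 0.193/12 = 0.016 kg m⁻⁴
The largest gradient is in the 129–148 m interval — the pycnocline.

129–148 m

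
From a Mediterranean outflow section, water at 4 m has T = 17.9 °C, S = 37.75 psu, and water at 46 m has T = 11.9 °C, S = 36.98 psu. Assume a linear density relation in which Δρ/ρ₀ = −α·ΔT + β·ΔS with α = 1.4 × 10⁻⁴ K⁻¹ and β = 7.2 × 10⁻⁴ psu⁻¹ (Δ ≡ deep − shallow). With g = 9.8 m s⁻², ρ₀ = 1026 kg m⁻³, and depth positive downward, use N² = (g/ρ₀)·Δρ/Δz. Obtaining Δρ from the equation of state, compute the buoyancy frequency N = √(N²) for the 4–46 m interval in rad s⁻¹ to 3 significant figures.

8.16 × 10⁻³ rad s⁻¹

ΔT = -6.0 K, ΔS = -0.77 psu (deep − shallow).
Δρ/ρ₀ = −αΔT + βΔS = 8.40 × 10⁻⁴ − 5.544 × 10⁻⁴ = 2.856 × 10⁻⁴, so Δρ ≈ 0.2930 kg m⁻³.
N² = (g/ρ₀)·Δρ/Δz = g·(Δρ/ρ₀)/Δz = 9.8 × 2.856 × 10⁻⁴ / 42 = 6.6640 × 10⁻⁵ s⁻².
N = √(6.6640 × 10⁻⁵) = 8.1633 × 10⁻³ rad s⁻¹ ≈ 8.16 × 10⁻³ rad s⁻¹.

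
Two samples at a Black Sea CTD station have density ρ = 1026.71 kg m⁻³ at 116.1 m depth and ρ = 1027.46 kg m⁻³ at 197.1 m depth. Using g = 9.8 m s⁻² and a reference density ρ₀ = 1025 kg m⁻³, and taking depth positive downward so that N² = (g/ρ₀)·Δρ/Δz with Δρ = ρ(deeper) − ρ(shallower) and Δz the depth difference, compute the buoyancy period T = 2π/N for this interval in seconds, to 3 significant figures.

Δρ = 1027.46 − 1026.71 = 0.75 kg m⁻³ over Δz = 197.1 − 116.1 = 81 m.
N² = (9.8/1025) × (0.75/81) = 8.8528 × 10⁻⁵ s⁻².
N = √(8.8528 × 10⁻⁵) = 9.4089 × 10⁻³ rad s⁻¹, so T = 2π/N = 667.79 s ≈ 668 s.
A positive N² confirms static stability across the interval.

668 s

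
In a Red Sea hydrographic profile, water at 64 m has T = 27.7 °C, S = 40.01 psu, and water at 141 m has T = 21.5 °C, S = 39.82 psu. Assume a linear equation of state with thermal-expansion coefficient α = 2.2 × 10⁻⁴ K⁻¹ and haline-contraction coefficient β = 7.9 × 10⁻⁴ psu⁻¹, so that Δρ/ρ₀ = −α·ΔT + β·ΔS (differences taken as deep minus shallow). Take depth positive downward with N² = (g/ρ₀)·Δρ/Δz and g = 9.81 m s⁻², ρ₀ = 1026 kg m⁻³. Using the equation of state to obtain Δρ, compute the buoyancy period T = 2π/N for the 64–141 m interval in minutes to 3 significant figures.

8.42 min

ΔT = -6.2 K, ΔS = -0.19 psu (deep − shallow).
Δρ/ρ₀ = −αΔT + βΔS = 1.364 × 10⁻³ − 1.501 × 10⁻⁴ = 1.2139 × 10⁻³, so Δρ ≈ 1.245 kg m⁻³.
N² = (g/ρ₀)·Δρ/Δz = g·(Δρ/ρ₀)/Δz = 9.81 × 1.2139 × 10⁻³ / 77 = 1.5465 × 10⁻⁴ s⁻².
N = √(1.5465 × 10⁻⁴) = 0.012436 rad s⁻¹ → T = 2π/N = 505.24 s = 8.4207 min ≈ 8.42 min.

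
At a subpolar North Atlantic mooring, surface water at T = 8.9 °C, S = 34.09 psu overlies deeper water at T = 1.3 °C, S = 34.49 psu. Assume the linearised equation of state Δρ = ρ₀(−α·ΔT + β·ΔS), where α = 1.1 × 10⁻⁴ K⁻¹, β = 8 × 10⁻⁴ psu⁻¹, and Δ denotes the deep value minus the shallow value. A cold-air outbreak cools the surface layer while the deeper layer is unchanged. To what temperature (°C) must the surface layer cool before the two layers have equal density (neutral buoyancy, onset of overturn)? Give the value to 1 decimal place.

-1.6 °C

Neutral buoyancy requires Δρ = 0, i.e. −α(T_deep − T_surf′) + β(S_deep − S_surf) = 0.
T_surf′ = T_deep − (β/α)·ΔS = 1.3 − (8 × 10⁻⁴/1.1 × 10⁻⁴)·(+0.40) = -1.609 °C.
Cooling required: 8.9 − (-1.609) = 10.509 °C.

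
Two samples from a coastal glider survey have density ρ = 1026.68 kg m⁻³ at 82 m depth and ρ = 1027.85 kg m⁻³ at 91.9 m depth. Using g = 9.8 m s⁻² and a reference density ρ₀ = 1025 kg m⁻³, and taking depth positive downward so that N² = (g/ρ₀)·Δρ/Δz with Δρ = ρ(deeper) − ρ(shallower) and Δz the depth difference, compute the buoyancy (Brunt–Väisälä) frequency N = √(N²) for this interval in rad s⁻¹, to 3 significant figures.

0.0336 rad s⁻¹

Δρ = 1027.85 − 1026.68 = 1.17 kg m⁻³ over Δz = 91.9 − 82 = 9.9 m.
N² = (9.8/1025) × (1.17/9.9) = 1.1299 × 10⁻³ s⁻².
N = √(1.1299 × 10⁻³) = 0.033614 rad s⁻¹ ≈ 0.0336 rad s⁻¹.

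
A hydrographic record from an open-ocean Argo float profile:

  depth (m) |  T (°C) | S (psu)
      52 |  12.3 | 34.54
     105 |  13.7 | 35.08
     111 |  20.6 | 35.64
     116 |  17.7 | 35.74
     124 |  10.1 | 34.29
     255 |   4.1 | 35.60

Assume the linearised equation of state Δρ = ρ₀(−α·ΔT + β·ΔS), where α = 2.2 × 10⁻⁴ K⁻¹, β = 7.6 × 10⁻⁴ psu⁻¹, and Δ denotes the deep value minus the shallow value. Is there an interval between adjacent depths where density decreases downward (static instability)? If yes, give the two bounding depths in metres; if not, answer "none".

105–111 m

Evaluate Δρ/ρ₀ = −αΔT + βΔS across each adjacent pair:
  52–105 m: −αΔT+βΔS = −(2.2 × 10⁻⁴)(+1.4)+(7.6 × 10⁻⁴)(+0.54) = 1.0 × 10⁻⁴ → stable
  105–111 m: −αΔT+βΔS = −(2.2 × 10⁻⁴)(+6.9)+(7.6 × 10⁻⁴)(+0.56) = -1.1 × 10⁻³ → UNSTABLE
  111–116 m: −αΔT+βΔS = −(2.2 × 10⁻⁴)(-2.9)+(7.6 × 10⁻⁴)(+0.10) = 7.1 × 10⁻⁴ → stable
  116–124 m: −αΔT+βΔS = −(2.2 × 10⁻⁴)(-7.6)+(7.6 × 10⁻⁴)(-1.45) = 5.7 × 10⁻⁴ → stable
  124–255 m: −αΔT+βΔS = −(2.2 × 10⁻⁴)(-6.0)+(7.6 × 10⁻⁴)(+1.31) = 2.3 × 10⁻³ → stable
The 105–111 m interval has Δρ < 0: lighter water underlies denser water.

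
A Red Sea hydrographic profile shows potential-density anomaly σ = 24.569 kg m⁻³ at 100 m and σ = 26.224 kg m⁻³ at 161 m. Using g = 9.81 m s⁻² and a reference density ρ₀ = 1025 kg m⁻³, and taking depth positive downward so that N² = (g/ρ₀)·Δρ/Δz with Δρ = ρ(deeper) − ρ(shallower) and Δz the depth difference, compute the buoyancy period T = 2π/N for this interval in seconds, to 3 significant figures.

390 s

Δρ = 1026.224 − 1024.569 = 1.655 kg m⁻³ over Δz = 161 − 100 = 61 m.
N² = (9.81/1025) × (1.655/61) = 2.5966 × 10⁻⁴ s⁻².
N = √(2.5966 × 10⁻⁴) = 0.016114 rad s⁻¹, so T = 2π/N = 389.92 s ≈ 390 s.
A positive N² confirms static stability across the interval.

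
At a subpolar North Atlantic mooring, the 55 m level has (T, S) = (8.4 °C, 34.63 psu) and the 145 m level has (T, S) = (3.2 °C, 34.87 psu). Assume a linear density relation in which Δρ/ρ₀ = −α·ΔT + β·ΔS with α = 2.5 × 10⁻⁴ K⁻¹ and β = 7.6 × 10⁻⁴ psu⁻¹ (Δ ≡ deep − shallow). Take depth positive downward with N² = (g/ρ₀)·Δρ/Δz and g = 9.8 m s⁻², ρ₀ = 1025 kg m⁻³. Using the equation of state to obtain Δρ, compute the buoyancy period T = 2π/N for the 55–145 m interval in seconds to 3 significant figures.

ΔT = -5.2 K, ΔS = +0.24 psu (deep − shallow).
Δρ/ρ₀ = −αΔT + βΔS = 1.30 × 10⁻³ + 1.824 × 10⁻⁴ = 1.4824 × 10⁻³, so Δρ ≈ 1.519 kg m⁻³.
N² = (g/ρ₀)·Δρ/Δz = g·(Δρ/ρ₀)/Δz = 9.8 × 1.4824 × 10⁻³ / 90 = 1.6142 × 10⁻⁴ s⁻².
N = √(1.6142 × 10⁻⁴) = 0.012705 rad s⁻¹ → T = 2π/N = 494.54 s ≈ 495 s.

495 s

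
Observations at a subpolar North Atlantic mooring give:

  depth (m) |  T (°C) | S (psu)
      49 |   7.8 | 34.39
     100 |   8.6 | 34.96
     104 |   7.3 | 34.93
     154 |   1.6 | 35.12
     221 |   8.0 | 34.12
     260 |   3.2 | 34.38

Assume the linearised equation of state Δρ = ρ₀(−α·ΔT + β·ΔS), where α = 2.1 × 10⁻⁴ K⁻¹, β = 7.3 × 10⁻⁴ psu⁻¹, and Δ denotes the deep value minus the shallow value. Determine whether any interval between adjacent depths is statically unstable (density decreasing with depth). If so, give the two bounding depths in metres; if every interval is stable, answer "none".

154–221 m

Evaluate Δρ/ρ₀ = −αΔT + βΔS across each adjacent pair:
  49–100 m: −αΔT+βΔS = −(2.1 × 10⁻⁴)(+0.8)+(7.3 × 10⁻⁴)(+0.57) = 2.5 × 10⁻⁴ → stable
  100–104 m: −αΔT+βΔS = −(2.1 × 10⁻⁴)(-1.3)+(7.3 × 10⁻⁴)(-0.03) = 2.5 × 10⁻⁴ → stable
  104–154 m: −αΔT+βΔS = −(2.1 × 10⁻⁴)(-5.7)+(7.3 × 10⁻⁴)(+0.19) = 1.3 × 10⁻³ → stable
  154–221 m: −αΔT+βΔS = −(2.1 × 10⁻⁴)(+6.4)+(7.3 × 10⁻⁴)(-1.00) = -2.1 × 10⁻³ → UNSTABLE
  221–260 m: −αΔT+βΔS = −(2.1 × 10⁻⁴)(-4.8)+(7.3 × 10⁻⁴)(+0.26) = 1.2 × 10⁻³ → stable
The 154–221 m interval has Δρ < 0: lighter water underlies denser water.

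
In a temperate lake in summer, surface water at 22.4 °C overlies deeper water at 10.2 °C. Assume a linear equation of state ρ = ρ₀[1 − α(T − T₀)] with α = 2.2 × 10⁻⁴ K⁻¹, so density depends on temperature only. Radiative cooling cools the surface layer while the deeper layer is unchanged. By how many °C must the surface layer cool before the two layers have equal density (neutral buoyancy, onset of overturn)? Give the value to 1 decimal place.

12.2 °C

With temperature the only control, equal density requires T_surf′ = T_deep.
T_surf′ = 10.2 °C.
Cooling required: 22.4 − 10.2 = 12.2 °C.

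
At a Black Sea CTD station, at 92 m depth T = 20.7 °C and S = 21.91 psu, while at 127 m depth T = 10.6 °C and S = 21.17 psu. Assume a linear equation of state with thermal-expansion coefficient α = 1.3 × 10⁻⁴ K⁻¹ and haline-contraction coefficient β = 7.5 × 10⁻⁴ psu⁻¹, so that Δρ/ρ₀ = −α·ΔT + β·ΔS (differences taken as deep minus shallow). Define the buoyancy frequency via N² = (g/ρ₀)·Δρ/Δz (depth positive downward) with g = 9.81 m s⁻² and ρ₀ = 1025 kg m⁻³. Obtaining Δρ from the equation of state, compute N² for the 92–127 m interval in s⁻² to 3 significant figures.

2.12 × 10⁻⁴ s⁻²

ΔT = -10.1 K, ΔS = -0.74 psu (deep − shallow).
Δρ/ρ₀ = −αΔT + βΔS = 1.313 × 10⁻³ − 5.55 × 10⁻⁴ = 7.58 × 10⁻⁴, so Δρ ≈ 0.7769 kg m⁻³.
N² = (g/ρ₀)·Δρ/Δz = g·(Δρ/ρ₀)/Δz = 9.81 × 7.58 × 10⁻⁴ / 35 = 2.1246 × 10⁻⁴ s⁻² ≈ 2.12 × 10⁻⁴ s⁻².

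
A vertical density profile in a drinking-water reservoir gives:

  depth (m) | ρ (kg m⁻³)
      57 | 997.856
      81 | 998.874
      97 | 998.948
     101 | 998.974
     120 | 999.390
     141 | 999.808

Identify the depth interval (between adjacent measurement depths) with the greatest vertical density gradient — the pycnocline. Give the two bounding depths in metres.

Compute the density gradient over each adjacent pair:
  57–81 m: Δρ/Δz = 1.018/24 = 0.042 kg m⁻⁴
  81–97 m: Δρ/Δz = 0.074/16 = 4.6 × 10⁻³ kg m⁻⁴
  97–101 m: Δρ/Δz = 0.026/4 = 6.5 × 10⁻³ kg m⁻⁴
  101–120 m: Δρ/Δz = 0.416/19 = 0.022 kg m⁻⁴
  120–141 m: Δρ/Δz = 0.418/21 = 0.020 kg m⁻⁴
The largest gradient is in the 57–81 m interval — the pycnocline.

57–81 m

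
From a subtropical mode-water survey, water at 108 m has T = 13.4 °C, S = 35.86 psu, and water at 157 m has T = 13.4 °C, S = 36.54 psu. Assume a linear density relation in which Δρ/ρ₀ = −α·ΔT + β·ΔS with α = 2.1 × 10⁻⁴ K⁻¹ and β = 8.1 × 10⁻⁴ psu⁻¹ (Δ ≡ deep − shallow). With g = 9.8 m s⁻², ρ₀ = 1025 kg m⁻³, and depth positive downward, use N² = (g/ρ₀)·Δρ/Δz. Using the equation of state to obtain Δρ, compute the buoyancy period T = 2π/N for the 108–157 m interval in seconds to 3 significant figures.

ΔT = +0.0 K, ΔS = +0.68 psu (deep − shallow).
Δρ/ρ₀ = −αΔT + βΔS = 0 + 5.508 × 10⁻⁴ = 5.508 × 10⁻⁴, so Δρ ≈ 0.5646 kg m⁻³.
N² = (g/ρ₀)·Δρ/Δz = g·(Δρ/ρ₀)/Δz = 9.8 × 5.508 × 10⁻⁴ / 49 = 1.1016 × 10⁻⁴ s⁻².
N = √(1.1016 × 10⁻⁴) = 0.010496 rad s⁻¹ → T = 2π/N = 598.63 s ≈ 599 s.

599 s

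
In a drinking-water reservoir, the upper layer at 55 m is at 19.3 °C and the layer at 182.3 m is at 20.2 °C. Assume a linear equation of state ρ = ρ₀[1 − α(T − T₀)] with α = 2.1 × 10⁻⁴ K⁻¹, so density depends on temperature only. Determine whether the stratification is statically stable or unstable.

ΔT = 20.2 − 19.3 = +0.9 K, so Δρ/ρ₀ = −αΔT = -1.89 × 10⁻⁴.
Δρ/ρ₀ < 0, so Δρ < 0: deeper water is lighter → statically unstable; the column would overturn.

unstable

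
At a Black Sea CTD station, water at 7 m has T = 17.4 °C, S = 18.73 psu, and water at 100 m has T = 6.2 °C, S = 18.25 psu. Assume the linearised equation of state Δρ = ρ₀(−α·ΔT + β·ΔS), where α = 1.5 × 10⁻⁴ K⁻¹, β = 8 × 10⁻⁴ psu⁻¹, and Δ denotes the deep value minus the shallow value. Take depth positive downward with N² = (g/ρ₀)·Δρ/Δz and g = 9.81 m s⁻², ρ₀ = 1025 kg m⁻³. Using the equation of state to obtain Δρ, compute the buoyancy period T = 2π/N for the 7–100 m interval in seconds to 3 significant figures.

537 s

ΔT = -11.2 K, ΔS = -0.48 psu (deep − shallow).
Δρ/ρ₀ = −αΔT + βΔS = 1.68 × 10⁻³ − 3.84 × 10⁻⁴ = 1.296 × 10⁻³, so Δρ ≈ 1.328 kg m⁻³.
N² = (g/ρ₀)·Δρ/Δz = g·(Δρ/ρ₀)/Δz = 9.81 × 1.296 × 10⁻³ / 93 = 1.3671 × 10⁻⁴ s⁻².
N = √(1.3671 × 10⁻⁴) = 0.011692 rad s⁻¹ → T = 2π/N = 537.39 s ≈ 537 s.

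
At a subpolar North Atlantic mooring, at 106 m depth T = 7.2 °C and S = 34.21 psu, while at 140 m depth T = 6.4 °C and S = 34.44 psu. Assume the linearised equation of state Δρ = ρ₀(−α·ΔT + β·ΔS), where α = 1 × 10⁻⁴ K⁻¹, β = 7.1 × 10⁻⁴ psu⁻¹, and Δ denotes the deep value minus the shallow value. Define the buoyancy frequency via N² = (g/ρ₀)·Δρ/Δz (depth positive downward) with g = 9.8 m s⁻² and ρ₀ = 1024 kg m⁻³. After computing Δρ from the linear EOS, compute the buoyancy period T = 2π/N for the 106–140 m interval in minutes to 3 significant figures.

12.5 min

ΔT = -0.8 K, ΔS = +0.23 psu (deep − shallow).
Δρ/ρ₀ = −αΔT + βΔS = 8.00 × 10⁻⁵ + 1.633 × 10⁻⁴ = 2.433 × 10⁻⁴, so Δρ ≈ 0.2491 kg m⁻³.
N² = (g/ρ₀)·Δρ/Δz = g·(Δρ/ρ₀)/Δz = 9.8 × 2.433 × 10⁻⁴ / 34 = 7.0128 × 10⁻⁵ s⁻².
N = √(7.0128 × 10⁻⁵) = 8.3742 × 10⁻³ rad s⁻¹ → T = 2π/N = 750.30 s = 12.505 min ≈ 12.5 min.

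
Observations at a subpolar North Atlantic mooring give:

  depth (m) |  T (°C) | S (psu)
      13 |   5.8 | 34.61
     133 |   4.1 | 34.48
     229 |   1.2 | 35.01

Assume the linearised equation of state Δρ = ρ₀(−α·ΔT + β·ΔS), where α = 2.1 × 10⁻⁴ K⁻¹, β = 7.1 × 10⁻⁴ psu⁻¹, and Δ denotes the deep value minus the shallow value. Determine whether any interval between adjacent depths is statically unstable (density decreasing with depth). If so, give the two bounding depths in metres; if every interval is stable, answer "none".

Evaluate Δρ/ρ₀ = −αΔT + βΔS across each adjacent pair:
  13–133 m: −αΔT+βΔS = −(2.1 × 10⁻⁴)(-1.7)+(7.1 × 10⁻⁴)(-0.13) = 2.6 × 10⁻⁴ → stable
  133–229 m: −αΔT+βΔS = −(2.1 × 10⁻⁴)(-2.9)+(7.1 × 10⁻⁴)(+0.53) = 9.9 × 10⁻⁴ → stable
Every interval has Δρ > 0: the column is stably stratified throughout.

none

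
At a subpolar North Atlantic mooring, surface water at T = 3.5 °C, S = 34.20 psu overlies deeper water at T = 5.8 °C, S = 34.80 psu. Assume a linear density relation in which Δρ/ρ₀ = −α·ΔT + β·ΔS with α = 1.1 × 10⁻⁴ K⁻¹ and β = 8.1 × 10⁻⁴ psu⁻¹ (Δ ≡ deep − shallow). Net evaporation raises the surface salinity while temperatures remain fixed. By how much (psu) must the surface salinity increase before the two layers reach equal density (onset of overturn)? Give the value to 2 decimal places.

0.29 psu

Neutral buoyancy requires −α(T_deep − T_surf) + β(S_deep − S_surf′) = 0.
S_surf′ = S_deep − (α/β)·ΔT = 34.80 − (1.1 × 10⁻⁴/8.1 × 10⁻⁴)·(+2.3) = 34.4877 psu.
Increase required: 34.4877 − 34.20 = 0.2877 psu.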